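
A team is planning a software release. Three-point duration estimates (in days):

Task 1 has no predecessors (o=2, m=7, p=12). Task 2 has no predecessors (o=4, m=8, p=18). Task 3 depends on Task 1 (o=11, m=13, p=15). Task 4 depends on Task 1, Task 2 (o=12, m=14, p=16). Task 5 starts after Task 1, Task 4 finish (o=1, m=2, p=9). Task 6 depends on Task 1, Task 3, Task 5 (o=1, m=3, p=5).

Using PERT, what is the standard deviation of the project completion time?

2.85 days

te_Task 1 = (2 + 4·7 + 12)/6 = 42/6 = 7; σ²_Task 1 = ((12−2)/6)² = 2.778
te_Task 2 = (4 + 4·8 + 18)/6 = 54/6 = 9; σ²_Task 2 = ((18−4)/6)² = 5.444
te_Task 3 = (11 + 4·13 + 15)/6 = 78/6 = 13; σ²_Task 3 = ((15−11)/6)² = 0.444
te_Task 4 = (12 + 4·14 + 16)/6 = 84/6 = 14; σ²_Task 4 = ((16−12)/6)² = 0.444
te_Task 5 = (1 + 4·2 + 9)/6 = 18/6 = 3; σ²_Task 5 = ((9−1)/6)² = 1.778
te_Task 6 = (1 + 4·3 + 5)/6 = 18/6 = 3; σ²_Task 6 = ((5−1)/6)² = 0.444

Forward pass:
ES_Task 1 = 0; EF_Task 1 = 7
ES_Task 2 = 0; EF_Task 2 = 9
ES_Task 3 = 7; EF_Task 3 = 7+13 = 20
ES_Task 4 = max(EF_Task 1=7, EF_Task 2=9) = 9; EF_Task 4 = 9+14 = 23
ES_Task 5 = max(EF_Task 1=7, EF_Task 4=23) = 23; EF_Task 5 = 23+3 = 26
ES_Task 6 = max(EF_Task 1=7, EF_Task 3=20, EF_Task 5=26) = 26; EF_Task 6 = 26+3 = 29
Expected project duration μ = 29 days. Critical path: Task 2 → Task 4 → Task 5 → Task 6.

Variance along critical path = 5.444 + 0.444 + 1.778 + 0.444 = 8.111
σ = √8.111 = 2.848 days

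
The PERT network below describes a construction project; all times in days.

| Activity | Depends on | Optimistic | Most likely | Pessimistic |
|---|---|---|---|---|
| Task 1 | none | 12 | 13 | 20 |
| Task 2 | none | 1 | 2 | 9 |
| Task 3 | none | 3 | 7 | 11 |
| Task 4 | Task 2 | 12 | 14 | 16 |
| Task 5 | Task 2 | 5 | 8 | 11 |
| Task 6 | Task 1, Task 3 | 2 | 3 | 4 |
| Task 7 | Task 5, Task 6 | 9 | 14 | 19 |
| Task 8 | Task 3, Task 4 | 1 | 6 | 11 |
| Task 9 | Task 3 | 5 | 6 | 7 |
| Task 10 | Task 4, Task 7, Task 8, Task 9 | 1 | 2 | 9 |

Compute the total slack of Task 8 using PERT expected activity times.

te_Task 1 = (12 + 4·13 + 20)/6 = 84/6 = 14
te_Task 2 = (1 + 4·2 + 9)/6 = 18/6 = 3
te_Task 3 = (3 + 4·7 + 11)/6 = 42/6 = 7
te_Task 4 = (12 + 4·14 + 16)/6 = 84/6 = 14
te_Task 5 = (5 + 4·8 + 11)/6 = 48/6 = 8
te_Task 6 = (2 + 4·3 + 4)/6 = 18/6 = 3
te_Task 7 = (9 + 4·14 + 19)/6 = 84/6 = 14
te_Task 8 = (1 + 4·6 + 11)/6 = 36/6 = 6
te_Task 9 = (5 + 4·6 + 7)/6 = 36/6 = 6
te_Task 10 = (1 + 4·2 + 9)/6 = 18/6 = 3

Forward pass:
ES_Task 1 = 0; EF_Task 1 = 14
ES_Task 2 = 0; EF_Task 2 = 3
ES_Task 3 = 0; EF_Task 3 = 7
ES_Task 4 = 3; EF_Task 4 = 3+14 = 17
ES_Task 5 = 3; EF_Task 5 = 3+8 = 11
ES_Task 6 = max(EF_Task 1=14, EF_Task 3=7) = 14; EF_Task 6 = 14+3 = 17
ES_Task 7 = max(EF_Task 5=11, EF_Task 6=17) = 17; EF_Task 7 = 17+14 = 31
ES_Task 8 = max(EF_Task 3=7, EF_Task 4=17) = 17; EF_Task 8 = 17+6 = 23
ES_Task 9 = 7; EF_Task 9 = 7+6 = 13
ES_Task 10 = max(EF_Task 4=17, EF_Task 7=31, EF_Task 8=23, EF_Task 9=13) = 31; EF_Task 10 = 31+3 = 34
Expected project duration μ = 34 days. Critical path: Task 1 → Task 6 → Task 7 → Task 10.

Backward pass:
LF_Task 10 = 34; LS_Task 10 = 34−3 = 31
LF_Task 9 = LS_Task 10 = 31; LS_Task 9 = 31−6 = 25
LF_Task 8 = LS_Task 10 = 31; LS_Task 8 = 31−6 = 25
LF_Task 7 = LS_Task 10 = 31; LS_Task 7 = 31−14 = 17
LF_Task 6 = LS_Task 7 = 17; LS_Task 6 = 17−3 = 14
LF_Task 5 = LS_Task 7 = 17; LS_Task 5 = 17−8 = 9
LF_Task 4 = min(LS_Task 8=25, LS_Task 10=31) = 25; LS_Task 4 = 25−14 = 11
LF_Task 3 = min(LS_Task 6=14, LS_Task 8=25, LS_Task 9=25) = 14; LS_Task 3 = 14−7 = 7
LF_Task 2 = min(LS_Task 4=11, LS_Task 5=9) = 9; LS_Task 2 = 9−3 = 6
LF_Task 1 = LS_Task 6 = 14; LS_Task 1 = 14−14 = 0
Slack_Task 8 = LS_Task 8 − ES_Task 8 = 25 − 17 = 8

8 days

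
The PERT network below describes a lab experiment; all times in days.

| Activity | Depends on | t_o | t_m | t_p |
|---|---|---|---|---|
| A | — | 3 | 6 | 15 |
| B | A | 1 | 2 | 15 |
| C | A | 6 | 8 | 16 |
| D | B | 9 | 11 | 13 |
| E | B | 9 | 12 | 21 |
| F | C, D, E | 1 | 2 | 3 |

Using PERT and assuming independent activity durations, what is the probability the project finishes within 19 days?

0.029

te_A = (3 + 4·6 + 15)/6 = 42/6 = 7; σ²_A = ((15−3)/6)² = 4.000
te_B = (1 + 4·2 + 15)/6 = 24/6 = 4; σ²_B = ((15−1)/6)² = 5.444
te_C = (6 + 4·8 + 16)/6 = 54/6 = 9; σ²_C = ((16−6)/6)² = 2.778
te_D = (9 + 4·11 + 13)/6 = 66/6 = 11; σ²_D = ((13−9)/6)² = 0.444
te_E = (9 + 4·12 + 21)/6 = 78/6 = 13; σ²_E = ((21−9)/6)² = 4.000
te_F = (1 + 4·2 + 3)/6 = 12/6 = 2; σ²_F = ((3−1)/6)² = 0.111

Forward pass:
ES_A = 0; EF_A = 7
ES_B = 7; EF_B = 7+4 = 11
ES_C = 7; EF_C = 7+9 = 16
ES_D = 11; EF_D = 11+11 = 22
ES_E = 11; EF_E = 11+13 = 24
ES_F = max(EF_C=16, EF_D=22, EF_E=24) = 24; EF_F = 24+2 = 26
Expected project duration μ = 26 days. Critical path: A → B → E → F.

Variance along critical path = 4.000 + 5.444 + 4.000 + 0.111 = 13.556; σ = √13.556 = 3.682 days.
Z = (19 − 26) / 3.682 = -1.901
P(T ≤ 19) = Φ(-1.901) ≈ 0.029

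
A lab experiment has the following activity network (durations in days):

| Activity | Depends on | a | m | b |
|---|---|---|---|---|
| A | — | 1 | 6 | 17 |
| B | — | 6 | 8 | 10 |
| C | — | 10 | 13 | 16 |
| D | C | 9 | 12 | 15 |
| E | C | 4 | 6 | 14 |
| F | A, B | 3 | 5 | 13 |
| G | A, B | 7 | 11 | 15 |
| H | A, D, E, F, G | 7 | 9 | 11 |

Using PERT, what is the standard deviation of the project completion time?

te_A = (1 + 4·6 + 17)/6 = 42/6 = 7; σ²_A = ((17−1)/6)² = 7.111
te_B = (6 + 4·8 + 10)/6 = 48/6 = 8; σ²_B = ((10−6)/6)² = 0.444
te_C = (10 + 4·13 + 16)/6 = 78/6 = 13; σ²_C = ((16−10)/6)² = 1.000
te_D = (9 + 4·12 + 15)/6 = 72/6 = 12; σ²_D = ((15−9)/6)² = 1.000
te_E = (4 + 4·6 + 14)/6 = 42/6 = 7; σ²_E = ((14−4)/6)² = 2.778
te_F = (3 + 4·5 + 13)/6 = 36/6 = 6; σ²_F = ((13−3)/6)² = 2.778
te_G = (7 + 4·11 + 15)/6 = 66/6 = 11; σ²_G = ((15−7)/6)² = 1.778
te_H = (7 + 4·9 + 11)/6 = 54/6 = 9; σ²_H = ((11−7)/6)² = 0.444

Forward pass:
ES_A = 0; EF_A = 7
ES_B = 0; EF_B = 8
ES_C = 0; EF_C = 13
ES_D = 13; EF_D = 13+12 = 25
ES_E = 13; EF_E = 13+7 = 20
ES_F = max(EF_A=7, EF_B=8) = 8; EF_F = 8+6 = 14
ES_G = max(EF_A=7, EF_B=8) = 8; EF_G = 8+11 = 19
ES_H = max(EF_A=7, EF_D=25, EF_E=20, EF_F=14, EF_G=19) = 25; EF_H = 25+9 = 34
Expected project duration μ = 34 days. Critical path: C → D → H.

Variance along critical path = 1.000 + 1.000 + 0.444 = 2.444
σ = √2.444 = 1.563 days

1.56 days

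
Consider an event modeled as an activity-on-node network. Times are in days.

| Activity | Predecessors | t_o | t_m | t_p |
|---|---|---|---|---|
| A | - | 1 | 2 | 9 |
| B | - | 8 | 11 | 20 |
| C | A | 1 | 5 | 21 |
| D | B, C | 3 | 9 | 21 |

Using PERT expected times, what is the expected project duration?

te_A = (1 + 4·2 + 9)/6 = 18/6 = 3
te_B = (8 + 4·11 + 20)/6 = 72/6 = 12
te_C = (1 + 4·5 + 21)/6 = 42/6 = 7
te_D = (3 + 4·9 + 21)/6 = 60/6 = 10

Forward pass:
ES_A = 0; EF_A = 3
ES_B = 0; EF_B = 12
ES_C = 3; EF_C = 3+7 = 10
ES_D = max(EF_B=12, EF_C=10) = 12; EF_D = 12+10 = 22
Expected project duration μ = 22 days. Critical path: B → D.

22 days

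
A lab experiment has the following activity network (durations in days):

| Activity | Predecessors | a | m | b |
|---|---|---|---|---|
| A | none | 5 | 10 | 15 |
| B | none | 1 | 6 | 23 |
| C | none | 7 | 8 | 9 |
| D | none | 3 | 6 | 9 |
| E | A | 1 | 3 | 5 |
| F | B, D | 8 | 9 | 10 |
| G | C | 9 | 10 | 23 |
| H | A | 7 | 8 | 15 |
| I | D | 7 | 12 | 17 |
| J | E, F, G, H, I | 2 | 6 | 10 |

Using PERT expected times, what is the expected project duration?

te_A = (5 + 4·10 + 15)/6 = 60/6 = 10
te_B = (1 + 4·6 + 23)/6 = 48/6 = 8
te_C = (7 + 4·8 + 9)/6 = 48/6 = 8
te_D = (3 + 4·6 + 9)/6 = 36/6 = 6
te_E = (1 + 4·3 + 5)/6 = 18/6 = 3
te_F = (8 + 4·9 + 10)/6 = 54/6 = 9
te_G = (9 + 4·10 + 23)/6 = 72/6 = 12
te_H = (7 + 4·8 + 15)/6 = 54/6 = 9
te_I = (7 + 4·12 + 17)/6 = 72/6 = 12
te_J = (2 + 4·6 + 10)/6 = 36/6 = 6

Forward pass:
ES_A = 0; EF_A = 10
ES_B = 0; EF_B = 8
ES_C = 0; EF_C = 8
ES_D = 0; EF_D = 6
ES_E = 10; EF_E = 10+3 = 13
ES_F = max(EF_B=8, EF_D=6) = 8; EF_F = 8+9 = 17
ES_G = 8; EF_G = 8+12 = 20
ES_H = 10; EF_H = 10+9 = 19
ES_I = 6; EF_I = 6+12 = 18
ES_J = max(EF_E=13, EF_F=17, EF_G=20, EF_H=19, EF_I=18) = 20; EF_J = 20+6 = 26
Expected project duration μ = 26 days. Critical path: C → G → J.

26 days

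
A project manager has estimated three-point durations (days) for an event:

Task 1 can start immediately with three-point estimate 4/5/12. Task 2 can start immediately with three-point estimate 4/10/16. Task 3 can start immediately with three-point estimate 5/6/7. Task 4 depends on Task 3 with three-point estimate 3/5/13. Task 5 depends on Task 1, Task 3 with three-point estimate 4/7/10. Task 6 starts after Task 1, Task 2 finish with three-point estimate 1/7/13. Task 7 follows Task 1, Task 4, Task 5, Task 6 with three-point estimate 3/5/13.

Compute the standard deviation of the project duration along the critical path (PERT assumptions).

3.28 days

te_Task 1 = (4 + 4·5 + 12)/6 = 36/6 = 6; σ²_Task 1 = ((12−4)/6)² = 1.778
te_Task 2 = (4 + 4·10 + 16)/6 = 60/6 = 10; σ²_Task 2 = ((16−4)/6)² = 4.000
te_Task 3 = (5 + 4·6 + 7)/6 = 36/6 = 6; σ²_Task 3 = ((7−5)/6)² = 0.111
te_Task 4 = (3 + 4·5 + 13)/6 = 36/6 = 6; σ²_Task 4 = ((13−3)/6)² = 2.778
te_Task 5 = (4 + 4·7 + 10)/6 = 42/6 = 7; σ²_Task 5 = ((10−4)/6)² = 1.000
te_Task 6 = (1 + 4·7 + 13)/6 = 42/6 = 7; σ²_Task 6 = ((13−1)/6)² = 4.000
te_Task 7 = (3 + 4·5 + 13)/6 = 36/6 = 6; σ²_Task 7 = ((13−3)/6)² = 2.778

Forward pass:
ES_Task 1 = 0; EF_Task 1 = 6
ES_Task 2 = 0; EF_Task 2 = 10
ES_Task 3 = 0; EF_Task 3 = 6
ES_Task 4 = 6; EF_Task 4 = 6+6 = 12
ES_Task 5 = max(EF_Task 1=6, EF_Task 3=6) = 6; EF_Task 5 = 6+7 = 13
ES_Task 6 = max(EF_Task 1=6, EF_Task 2=10) = 10; EF_Task 6 = 10+7 = 17
ES_Task 7 = max(EF_Task 1=6, EF_Task 4=12, EF_Task 5=13, EF_Task 6=17) = 17; EF_Task 7 = 17+6 = 23
Expected project duration μ = 23 days. Critical path: Task 2 → Task 6 → Task 7.

Variance along critical path = 4.000 + 4.000 + 2.778 = 10.778
σ = √10.778 = 3.283 days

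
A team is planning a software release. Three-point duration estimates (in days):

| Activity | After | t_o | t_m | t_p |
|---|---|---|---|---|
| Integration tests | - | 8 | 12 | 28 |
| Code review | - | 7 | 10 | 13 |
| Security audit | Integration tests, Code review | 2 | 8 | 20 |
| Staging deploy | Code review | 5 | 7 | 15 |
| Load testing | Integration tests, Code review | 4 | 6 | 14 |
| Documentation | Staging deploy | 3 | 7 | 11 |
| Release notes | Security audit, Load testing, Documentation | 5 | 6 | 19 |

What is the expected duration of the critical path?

33 days

te_Integration tests = (8 + 4·12 + 28)/6 = 84/6 = 14
te_Code review = (7 + 4·10 + 13)/6 = 60/6 = 10
te_Security audit = (2 + 4·8 + 20)/6 = 54/6 = 9
te_Staging deploy = (5 + 4·7 + 15)/6 = 48/6 = 8
te_Load testing = (4 + 4·6 + 14)/6 = 42/6 = 7
te_Documentation = (3 + 4·7 + 11)/6 = 42/6 = 7
te_Release notes = (5 + 4·6 + 19)/6 = 48/6 = 8

Forward pass:
ES_Integration tests = 0; EF_Integration tests = 14
ES_Code review = 0; EF_Code review = 10
ES_Security audit = max(EF_Integration tests=14, EF_Code review=10) = 14; EF_Security audit = 14+9 = 23
ES_Staging deploy = 10; EF_Staging deploy = 10+8 = 18
ES_Load testing = max(EF_Integration tests=14, EF_Code review=10) = 14; EF_Load testing = 14+7 = 21
ES_Documentation = 18; EF_Documentation = 18+7 = 25
ES_Release notes = max(EF_Security audit=23, EF_Load testing=21, EF_Documentation=25) = 25; EF_Release notes = 25+8 = 33
Expected project duration μ = 33 days. Critical path: Code review → Staging deploy → Documentation → Release notes.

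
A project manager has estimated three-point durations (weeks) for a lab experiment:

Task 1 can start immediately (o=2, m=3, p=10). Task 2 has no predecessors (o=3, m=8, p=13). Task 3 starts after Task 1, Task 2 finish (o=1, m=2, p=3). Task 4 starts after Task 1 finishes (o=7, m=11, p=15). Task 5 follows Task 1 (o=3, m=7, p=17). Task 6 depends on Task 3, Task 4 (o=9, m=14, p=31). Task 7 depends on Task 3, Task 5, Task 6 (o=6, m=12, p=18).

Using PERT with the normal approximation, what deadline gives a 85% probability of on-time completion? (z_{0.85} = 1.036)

te_Task 1 = (2 + 4·3 + 10)/6 = 24/6 = 4; σ²_Task 1 = ((10−2)/6)² = 1.778
te_Task 2 = (3 + 4·8 + 13)/6 = 48/6 = 8; σ²_Task 2 = ((13−3)/6)² = 2.778
te_Task 3 = (1 + 4·2 + 3)/6 = 12/6 = 2; σ²_Task 3 = ((3−1)/6)² = 0.111
te_Task 4 = (7 + 4·11 + 15)/6 = 66/6 = 11; σ²_Task 4 = ((15−7)/6)² = 1.778
te_Task 5 = (3 + 4·7 + 17)/6 = 48/6 = 8; σ²_Task 5 = ((17−3)/6)² = 5.444
te_Task 6 = (9 + 4·14 + 31)/6 = 96/6 = 16; σ²_Task 6 = ((31−9)/6)² = 13.444
te_Task 7 = (6 + 4·12 + 18)/6 = 72/6 = 12; σ²_Task 7 = ((18−6)/6)² = 4.000

Forward pass:
ES_Task 1 = 0; EF_Task 1 = 4
ES_Task 2 = 0; EF_Task 2 = 8
ES_Task 3 = max(EF_Task 1=4, EF_Task 2=8) = 8; EF_Task 3 = 8+2 = 10
ES_Task 4 = 4; EF_Task 4 = 4+11 = 15
ES_Task 5 = 4; EF_Task 5 = 4+8 = 12
ES_Task 6 = max(EF_Task 3=10, EF_Task 4=15) = 15; EF_Task 6 = 15+16 = 31
ES_Task 7 = max(EF_Task 3=10, EF_Task 5=12, EF_Task 6=31) = 31; EF_Task 7 = 31+12 = 43
Expected project duration μ = 43 weeks. Critical path: Task 1 → Task 4 → Task 6 → Task 7.

Variance along critical path = 1.778 + 1.778 + 13.444 + 4.000 = 21.000; σ = 4.583 weeks.
D = μ + z·σ = 43 + 1.036·4.583 = 47.7 weeks

47.7 weeks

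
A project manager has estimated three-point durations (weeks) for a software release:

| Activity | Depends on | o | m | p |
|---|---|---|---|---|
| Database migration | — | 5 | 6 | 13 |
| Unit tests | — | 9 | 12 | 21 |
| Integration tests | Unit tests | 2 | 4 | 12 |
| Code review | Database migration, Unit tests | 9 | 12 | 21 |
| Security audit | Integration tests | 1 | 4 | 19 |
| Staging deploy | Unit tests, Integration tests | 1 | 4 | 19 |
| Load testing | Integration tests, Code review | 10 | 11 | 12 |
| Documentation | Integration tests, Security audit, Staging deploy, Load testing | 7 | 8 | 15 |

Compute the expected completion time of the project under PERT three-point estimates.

46 weeks

te_Database migration = (5 + 4·6 + 13)/6 = 42/6 = 7
te_Unit tests = (9 + 4·12 + 21)/6 = 78/6 = 13
te_Integration tests = (2 + 4·4 + 12)/6 = 30/6 = 5
te_Code review = (9 + 4·12 + 21)/6 = 78/6 = 13
te_Security audit = (1 + 4·4 + 19)/6 = 36/6 = 6
te_Staging deploy = (1 + 4·4 + 19)/6 = 36/6 = 6
te_Load testing = (10 + 4·11 + 12)/6 = 66/6 = 11
te_Documentation = (7 + 4·8 + 15)/6 = 54/6 = 9

Forward pass:
ES_Database migration = 0; EF_Database migration = 7
ES_Unit tests = 0; EF_Unit tests = 13
ES_Integration tests = 13; EF_Integration tests = 13+5 = 18
ES_Code review = max(EF_Database migration=7, EF_Unit tests=13) = 13; EF_Code review = 13+13 = 26
ES_Security audit = 18; EF_Security audit = 18+6 = 24
ES_Staging deploy = max(EF_Unit tests=13, EF_Integration tests=18) = 18; EF_Staging deploy = 18+6 = 24
ES_Load testing = max(EF_Integration tests=18, EF_Code review=26) = 26; EF_Load testing = 26+11 = 37
ES_Documentation = max(EF_Integration tests=18, EF_Security audit=24, EF_Staging deploy=24, EF_Load testing=37) = 37; EF_Documentation = 37+9 = 46
Expected project duration μ = 46 weeks. Critical path: Unit tests → Code review → Load testing → Documentation.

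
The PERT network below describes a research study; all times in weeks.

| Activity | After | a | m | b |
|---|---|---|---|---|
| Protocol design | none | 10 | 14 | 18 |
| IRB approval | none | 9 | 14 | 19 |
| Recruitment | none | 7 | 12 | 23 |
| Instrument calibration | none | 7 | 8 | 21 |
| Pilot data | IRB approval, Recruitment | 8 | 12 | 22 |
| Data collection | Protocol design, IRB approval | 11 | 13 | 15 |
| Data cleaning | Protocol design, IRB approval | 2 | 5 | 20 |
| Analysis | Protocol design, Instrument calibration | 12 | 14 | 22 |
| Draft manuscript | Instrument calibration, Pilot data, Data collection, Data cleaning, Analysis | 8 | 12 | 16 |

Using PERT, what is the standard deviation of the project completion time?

te_Protocol design = (10 + 4·14 + 18)/6 = 84/6 = 14; σ²_Protocol design = ((18−10)/6)² = 1.778
te_IRB approval = (9 + 4·14 + 19)/6 = 84/6 = 14; σ²_IRB approval = ((19−9)/6)² = 2.778
te_Recruitment = (7 + 4·12 + 23)/6 = 78/6 = 13; σ²_Recruitment = ((23−7)/6)² = 7.111
te_Instrument calibration = (7 + 4·8 + 21)/6 = 60/6 = 10; σ²_Instrument calibration = ((21−7)/6)² = 5.444
te_Pilot data = (8 + 4·12 + 22)/6 = 78/6 = 13; σ²_Pilot data = ((22−8)/6)² = 5.444
te_Data collection = (11 + 4·13 + 15)/6 = 78/6 = 13; σ²_Data collection = ((15−11)/6)² = 0.444
te_Data cleaning = (2 + 4·5 + 20)/6 = 42/6 = 7; σ²_Data cleaning = ((20−2)/6)² = 9.000
te_Analysis = (12 + 4·14 + 22)/6 = 90/6 = 15; σ²_Analysis = ((22−12)/6)² = 2.778
te_Draft manuscript = (8 + 4·12 + 16)/6 = 72/6 = 12; σ²_Draft manuscript = ((16−8)/6)² = 1.778

Forward pass:
ES_Protocol design = 0; EF_Protocol design = 14
ES_IRB approval = 0; EF_IRB approval = 14
ES_Recruitment = 0; EF_Recruitment = 13
ES_Instrument calibration = 0; EF_Instrument calibration = 10
ES_Pilot data = max(EF_IRB approval=14, EF_Recruitment=13) = 14; EF_Pilot data = 14+13 = 27
ES_Data collection = max(EF_Protocol design=14, EF_IRB approval=14) = 14; EF_Data collection = 14+13 = 27
ES_Data cleaning = max(EF_Protocol design=14, EF_IRB approval=14) = 14; EF_Data cleaning = 14+7 = 21
ES_Analysis = max(EF_Protocol design=14, EF_Instrument calibration=10) = 14; EF_Analysis = 14+15 = 29
ES_Draft manuscript = max(EF_Instrument calibration=10, EF_Pilot data=27, EF_Data collection=27, EF_Data cleaning=21, EF_Analysis=29) = 29; EF_Draft manuscript = 29+12 = 41
Expected project duration μ = 41 weeks. Critical path: Protocol design → Analysis → Draft manuscript.

Variance along critical path = 1.778 + 2.778 + 1.778 = 6.333
σ = √6.333 = 2.517 weeks

2.52 weeks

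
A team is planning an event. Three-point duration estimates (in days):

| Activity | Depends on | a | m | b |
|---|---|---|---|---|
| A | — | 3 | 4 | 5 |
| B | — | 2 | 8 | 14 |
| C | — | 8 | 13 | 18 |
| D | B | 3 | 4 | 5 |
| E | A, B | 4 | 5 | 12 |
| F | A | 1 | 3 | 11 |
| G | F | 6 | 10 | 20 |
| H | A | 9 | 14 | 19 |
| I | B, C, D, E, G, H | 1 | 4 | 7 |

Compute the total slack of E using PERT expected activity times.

5 days

te_A = (3 + 4·4 + 5)/6 = 24/6 = 4
te_B = (2 + 4·8 + 14)/6 = 48/6 = 8
te_C = (8 + 4·13 + 18)/6 = 78/6 = 13
te_D = (3 + 4·4 + 5)/6 = 24/6 = 4
te_E = (4 + 4·5 + 12)/6 = 36/6 = 6
te_F = (1 + 4·3 + 11)/6 = 24/6 = 4
te_G = (6 + 4·10 + 20)/6 = 66/6 = 11
te_H = (9 + 4·14 + 19)/6 = 84/6 = 14
te_I = (1 + 4·4 + 7)/6 = 24/6 = 4

Forward pass:
ES_A = 0; EF_A = 4
ES_B = 0; EF_B = 8
ES_C = 0; EF_C = 13
ES_D = 8; EF_D = 8+4 = 12
ES_E = max(EF_A=4, EF_B=8) = 8; EF_E = 8+6 = 14
ES_F = 4; EF_F = 4+4 = 8
ES_G = 8; EF_G = 8+11 = 19
ES_H = 4; EF_H = 4+14 = 18
ES_I = max(EF_B=8, EF_C=13, EF_D=12, EF_E=14, EF_G=19, EF_H=18) = 19; EF_I = 19+4 = 23
Expected project duration μ = 23 days. Critical path: A → F → G → I.

Backward pass:
LF_I = 23; LS_I = 23−4 = 19
LF_H = LS_I = 19; LS_H = 19−14 = 5
LF_G = LS_I = 19; LS_G = 19−11 = 8
LF_F = LS_G = 8; LS_F = 8−4 = 4
LF_E = LS_I = 19; LS_E = 19−6 = 13
LF_D = LS_I = 19; LS_D = 19−4 = 15
LF_C = LS_I = 19; LS_C = 19−13 = 6
LF_B = min(LS_D=15, LS_E=13, LS_I=19) = 13; LS_B = 13−8 = 5
LF_A = min(LS_E=13, LS_F=4, LS_H=5) = 4; LS_A = 4−4 = 0
Slack_E = LS_E − ES_E = 13 − 8 = 5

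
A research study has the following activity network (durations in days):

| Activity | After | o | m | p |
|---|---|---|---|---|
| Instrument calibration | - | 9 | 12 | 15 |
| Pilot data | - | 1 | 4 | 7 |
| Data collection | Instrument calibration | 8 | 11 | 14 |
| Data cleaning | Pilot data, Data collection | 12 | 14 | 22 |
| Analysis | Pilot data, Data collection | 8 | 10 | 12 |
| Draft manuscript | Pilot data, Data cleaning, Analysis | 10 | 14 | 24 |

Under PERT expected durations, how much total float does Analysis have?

te_Instrument calibration = (9 + 4·12 + 15)/6 = 72/6 = 12
te_Pilot data = (1 + 4·4 + 7)/6 = 24/6 = 4
te_Data collection = (8 + 4·11 + 14)/6 = 66/6 = 11
te_Data cleaning = (12 + 4·14 + 22)/6 = 90/6 = 15
te_Analysis = (8 + 4·10 + 12)/6 = 60/6 = 10
te_Draft manuscript = (10 + 4·14 + 24)/6 = 90/6 = 15

Forward pass:
ES_Instrument calibration = 0; EF_Instrument calibration = 12
ES_Pilot data = 0; EF_Pilot data = 4
ES_Data collection = 12; EF_Data collection = 12+11 = 23
ES_Data cleaning = max(EF_Pilot data=4, EF_Data collection=23) = 23; EF_Data cleaning = 23+15 = 38
ES_Analysis = max(EF_Pilot data=4, EF_Data collection=23) = 23; EF_Analysis = 23+10 = 33
ES_Draft manuscript = max(EF_Pilot data=4, EF_Data cleaning=38, EF_Analysis=33) = 38; EF_Draft manuscript = 38+15 = 53
Expected project duration μ = 53 days. Critical path: Instrument calibration → Data collection → Data cleaning → Draft manuscript.

Backward pass:
LF_Draft manuscript = 53; LS_Draft manuscript = 53−15 = 38
LF_Analysis = LS_Draft manuscript = 38; LS_Analysis = 38−10 = 28
LF_Data cleaning = LS_Draft manuscript = 38; LS_Data cleaning = 38−15 = 23
LF_Data collection = min(LS_Data cleaning=23, LS_Analysis=28) = 23; LS_Data collection = 23−11 = 12
LF_Pilot data = min(LS_Data cleaning=23, LS_Analysis=28, LS_Draft manuscript=38) = 23; LS_Pilot data = 23−4 = 19
LF_Instrument calibration = LS_Data collection = 12; LS_Instrument calibration = 12−12 = 0
Slack_Analysis = LS_Analysis − ES_Analysis = 28 − 23 = 5

5 days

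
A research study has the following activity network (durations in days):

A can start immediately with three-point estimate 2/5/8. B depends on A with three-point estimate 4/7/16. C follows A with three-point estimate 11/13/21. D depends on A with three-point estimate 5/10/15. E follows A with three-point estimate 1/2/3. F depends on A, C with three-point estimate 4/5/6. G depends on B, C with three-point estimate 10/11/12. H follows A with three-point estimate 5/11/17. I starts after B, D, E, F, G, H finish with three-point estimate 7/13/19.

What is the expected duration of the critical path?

43 days

te_A = (2 + 4·5 + 8)/6 = 30/6 = 5
te_B = (4 + 4·7 + 16)/6 = 48/6 = 8
te_C = (11 + 4·13 + 21)/6 = 84/6 = 14
te_D = (5 + 4·10 + 15)/6 = 60/6 = 10
te_E = (1 + 4·2 + 3)/6 = 12/6 = 2
te_F = (4 + 4·5 + 6)/6 = 30/6 = 5
te_G = (10 + 4·11 + 12)/6 = 66/6 = 11
te_H = (5 + 4·11 + 17)/6 = 66/6 = 11
te_I = (7 + 4·13 + 19)/6 = 78/6 = 13

Forward pass:
ES_A = 0; EF_A = 5
ES_B = 5; EF_B = 5+8 = 13
ES_C = 5; EF_C = 5+14 = 19
ES_D = 5; EF_D = 5+10 = 15
ES_E = 5; EF_E = 5+2 = 7
ES_F = max(EF_A=5, EF_C=19) = 19; EF_F = 19+5 = 24
ES_G = max(EF_B=13, EF_C=19) = 19; EF_G = 19+11 = 30
ES_H = 5; EF_H = 5+11 = 16
ES_I = max(EF_B=13, EF_D=15, EF_E=7, EF_F=24, EF_G=30, EF_H=16) = 30; EF_I = 30+13 = 43
Expected project duration μ = 43 days. Critical path: A → C → G → I.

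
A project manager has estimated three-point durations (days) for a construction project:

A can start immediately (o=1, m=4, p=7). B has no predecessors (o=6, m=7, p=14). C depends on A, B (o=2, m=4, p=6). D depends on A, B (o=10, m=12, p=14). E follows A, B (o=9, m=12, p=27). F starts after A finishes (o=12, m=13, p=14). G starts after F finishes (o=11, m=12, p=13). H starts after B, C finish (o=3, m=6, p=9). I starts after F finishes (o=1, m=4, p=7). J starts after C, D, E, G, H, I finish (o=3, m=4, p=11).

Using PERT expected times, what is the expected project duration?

te_A = (1 + 4·4 + 7)/6 = 24/6 = 4
te_B = (6 + 4·7 + 14)/6 = 48/6 = 8
te_C = (2 + 4·4 + 6)/6 = 24/6 = 4
te_D = (10 + 4·12 + 14)/6 = 72/6 = 12
te_E = (9 + 4·12 + 27)/6 = 84/6 = 14
te_F = (12 + 4·13 + 14)/6 = 78/6 = 13
te_G = (11 + 4·12 + 13)/6 = 72/6 = 12
te_H = (3 + 4·6 + 9)/6 = 36/6 = 6
te_I = (1 + 4·4 + 7)/6 = 24/6 = 4
te_J = (3 + 4·4 + 11)/6 = 30/6 = 5

Forward pass:
ES_A = 0; EF_A = 4
ES_B = 0; EF_B = 8
ES_C = max(EF_A=4, EF_B=8) = 8; EF_C = 8+4 = 12
ES_D = max(EF_A=4, EF_B=8) = 8; EF_D = 8+12 = 20
ES_E = max(EF_A=4, EF_B=8) = 8; EF_E = 8+14 = 22
ES_F = 4; EF_F = 4+13 = 17
ES_G = 17; EF_G = 17+12 = 29
ES_H = max(EF_B=8, EF_C=12) = 12; EF_H = 12+6 = 18
ES_I = 17; EF_I = 17+4 = 21
ES_J = max(EF_C=12, EF_D=20, EF_E=22, EF_G=29, EF_H=18, EF_I=21) = 29; EF_J = 29+5 = 34
Expected project duration μ = 34 days. Critical path: A → F → G → J.

34 days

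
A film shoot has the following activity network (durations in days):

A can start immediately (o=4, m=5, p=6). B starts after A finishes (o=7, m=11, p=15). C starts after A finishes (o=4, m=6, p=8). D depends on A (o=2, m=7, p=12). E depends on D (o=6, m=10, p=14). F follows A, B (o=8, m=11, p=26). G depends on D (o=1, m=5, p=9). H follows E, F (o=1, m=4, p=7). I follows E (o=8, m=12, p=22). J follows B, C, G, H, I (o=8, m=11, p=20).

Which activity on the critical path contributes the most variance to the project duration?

te_A = (4 + 4·5 + 6)/6 = 30/6 = 5; σ²_A = ((6−4)/6)² = 0.111
te_B = (7 + 4·11 + 15)/6 = 66/6 = 11; σ²_B = ((15−7)/6)² = 1.778
te_C = (4 + 4·6 + 8)/6 = 36/6 = 6; σ²_C = ((8−4)/6)² = 0.444
te_D = (2 + 4·7 + 12)/6 = 42/6 = 7; σ²_D = ((12−2)/6)² = 2.778
te_E = (6 + 4·10 + 14)/6 = 60/6 = 10; σ²_E = ((14−6)/6)² = 1.778
te_F = (8 + 4·11 + 26)/6 = 78/6 = 13; σ²_F = ((26−8)/6)² = 9.000
te_G = (1 + 4·5 + 9)/6 = 30/6 = 5; σ²_G = ((9−1)/6)² = 1.778
te_H = (1 + 4·4 + 7)/6 = 24/6 = 4; σ²_H = ((7−1)/6)² = 1.000
te_I = (8 + 4·12 + 22)/6 = 78/6 = 13; σ²_I = ((22−8)/6)² = 5.444
te_J = (8 + 4·11 + 20)/6 = 72/6 = 12; σ²_J = ((20−8)/6)² = 4.000

Forward pass:
ES_A = 0; EF_A = 5
ES_B = 5; EF_B = 5+11 = 16
ES_C = 5; EF_C = 5+6 = 11
ES_D = 5; EF_D = 5+7 = 12
ES_E = 12; EF_E = 12+10 = 22
ES_F = max(EF_A=5, EF_B=16) = 16; EF_F = 16+13 = 29
ES_G = 12; EF_G = 12+5 = 17
ES_H = max(EF_E=22, EF_F=29) = 29; EF_H = 29+4 = 33
ES_I = 22; EF_I = 22+13 = 35
ES_J = max(EF_B=16, EF_C=11, EF_G=17, EF_H=33, EF_I=35) = 35; EF_J = 35+12 = 47
Expected project duration μ = 47 days. Critical path: A → D → E → I → J.

Variances on critical path: σ²_A=0.111, σ²_D=2.778, σ²_E=1.778, σ²_I=5.444, σ²_J=4.000.
Largest is σ²_I = 5.444.

I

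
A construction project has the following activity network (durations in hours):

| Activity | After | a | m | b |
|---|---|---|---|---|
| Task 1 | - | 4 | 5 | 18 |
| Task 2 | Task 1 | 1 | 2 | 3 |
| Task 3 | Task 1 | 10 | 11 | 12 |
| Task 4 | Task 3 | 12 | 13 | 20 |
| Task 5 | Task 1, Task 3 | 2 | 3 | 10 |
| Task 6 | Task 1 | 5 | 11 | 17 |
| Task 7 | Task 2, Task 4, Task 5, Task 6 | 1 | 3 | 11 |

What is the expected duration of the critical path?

te_Task 1 = (4 + 4·5 + 18)/6 = 42/6 = 7
te_Task 2 = (1 + 4·2 + 3)/6 = 12/6 = 2
te_Task 3 = (10 + 4·11 + 12)/6 = 66/6 = 11
te_Task 4 = (12 + 4·13 + 20)/6 = 84/6 = 14
te_Task 5 = (2 + 4·3 + 10)/6 = 24/6 = 4
te_Task 6 = (5 + 4·11 + 17)/6 = 66/6 = 11
te_Task 7 = (1 + 4·3 + 11)/6 = 24/6 = 4

Forward pass:
ES_Task 1 = 0; EF_Task 1 = 7
ES_Task 2 = 7; EF_Task 2 = 7+2 = 9
ES_Task 3 = 7; EF_Task 3 = 7+11 = 18
ES_Task 4 = 18; EF_Task 4 = 18+14 = 32
ES_Task 5 = max(EF_Task 1=7, EF_Task 3=18) = 18; EF_Task 5 = 18+4 = 22
ES_Task 6 = 7; EF_Task 6 = 7+11 = 18
ES_Task 7 = max(EF_Task 2=9, EF_Task 4=32, EF_Task 5=22, EF_Task 6=18) = 32; EF_Task 7 = 32+4 = 36
Expected project duration μ = 36 hours. Critical path: Task 1 → Task 3 → Task 4 → Task 7.

36 hours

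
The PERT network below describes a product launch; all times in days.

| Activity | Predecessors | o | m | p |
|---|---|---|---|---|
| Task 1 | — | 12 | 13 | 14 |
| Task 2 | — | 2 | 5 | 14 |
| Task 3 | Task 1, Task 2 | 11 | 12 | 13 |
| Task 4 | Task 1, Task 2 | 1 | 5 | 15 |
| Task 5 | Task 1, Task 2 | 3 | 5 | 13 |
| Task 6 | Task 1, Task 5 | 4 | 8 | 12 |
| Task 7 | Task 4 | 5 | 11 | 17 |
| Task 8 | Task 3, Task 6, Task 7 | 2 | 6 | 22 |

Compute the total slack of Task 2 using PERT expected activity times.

7 days

te_Task 1 = (12 + 4·13 + 14)/6 = 78/6 = 13
te_Task 2 = (2 + 4·5 + 14)/6 = 36/6 = 6
te_Task 3 = (11 + 4·12 + 13)/6 = 72/6 = 12
te_Task 4 = (1 + 4·5 + 15)/6 = 36/6 = 6
te_Task 5 = (3 + 4·5 + 13)/6 = 36/6 = 6
te_Task 6 = (4 + 4·8 + 12)/6 = 48/6 = 8
te_Task 7 = (5 + 4·11 + 17)/6 = 66/6 = 11
te_Task 8 = (2 + 4·6 + 22)/6 = 48/6 = 8

Forward pass:
ES_Task 1 = 0; EF_Task 1 = 13
ES_Task 2 = 0; EF_Task 2 = 6
ES_Task 3 = max(EF_Task 1=13, EF_Task 2=6) = 13; EF_Task 3 = 13+12 = 25
ES_Task 4 = max(EF_Task 1=13, EF_Task 2=6) = 13; EF_Task 4 = 13+6 = 19
ES_Task 5 = max(EF_Task 1=13, EF_Task 2=6) = 13; EF_Task 5 = 13+6 = 19
ES_Task 6 = max(EF_Task 1=13, EF_Task 5=19) = 19; EF_Task 6 = 19+8 = 27
ES_Task 7 = 19; EF_Task 7 = 19+11 = 30
ES_Task 8 = max(EF_Task 3=25, EF_Task 6=27, EF_Task 7=30) = 30; EF_Task 8 = 30+8 = 38
Expected project duration μ = 38 days. Critical path: Task 1 → Task 4 → Task 7 → Task 8.

Backward pass:
LF_Task 8 = 38; LS_Task 8 = 38−8 = 30
LF_Task 7 = LS_Task 8 = 30; LS_Task 7 = 30−11 = 19
LF_Task 6 = LS_Task 8 = 30; LS_Task 6 = 30−8 = 22
LF_Task 5 = LS_Task 6 = 22; LS_Task 5 = 22−6 = 16
LF_Task 4 = LS_Task 7 = 19; LS_Task 4 = 19−6 = 13
LF_Task 3 = LS_Task 8 = 30; LS_Task 3 = 30−12 = 18
LF_Task 2 = min(LS_Task 3=18, LS_Task 4=13, LS_Task 5=16) = 13; LS_Task 2 = 13−6 = 7
LF_Task 1 = min(LS_Task 3=18, LS_Task 4=13, LS_Task 5=16, LS_Task 6=22) = 13; LS_Task 1 = 13−13 = 0
Slack_Task 2 = LS_Task 2 − ES_Task 2 = 7 − 0 = 7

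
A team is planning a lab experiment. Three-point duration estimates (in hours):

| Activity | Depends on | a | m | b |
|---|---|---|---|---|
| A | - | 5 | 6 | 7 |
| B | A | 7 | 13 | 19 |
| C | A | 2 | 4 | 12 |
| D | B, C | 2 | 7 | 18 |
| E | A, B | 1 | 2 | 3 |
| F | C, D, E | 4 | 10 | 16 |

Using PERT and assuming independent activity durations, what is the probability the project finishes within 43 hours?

te_A = (5 + 4·6 + 7)/6 = 36/6 = 6; σ²_A = ((7−5)/6)² = 0.111
te_B = (7 + 4·13 + 19)/6 = 78/6 = 13; σ²_B = ((19−7)/6)² = 4.000
te_C = (2 + 4·4 + 12)/6 = 30/6 = 5; σ²_C = ((12−2)/6)² = 2.778
te_D = (2 + 4·7 + 18)/6 = 48/6 = 8; σ²_D = ((18−2)/6)² = 7.111
te_E = (1 + 4·2 + 3)/6 = 12/6 = 2; σ²_E = ((3−1)/6)² = 0.111
te_F = (4 + 4·10 + 16)/6 = 60/6 = 10; σ²_F = ((16−4)/6)² = 4.000

Forward pass:
ES_A = 0; EF_A = 6
ES_B = 6; EF_B = 6+13 = 19
ES_C = 6; EF_C = 6+5 = 11
ES_D = max(EF_B=19, EF_C=11) = 19; EF_D = 19+8 = 27
ES_E = max(EF_A=6, EF_B=19) = 19; EF_E = 19+2 = 21
ES_F = max(EF_C=11, EF_D=27, EF_E=21) = 27; EF_F = 27+10 = 37
Expected project duration μ = 37 hours. Critical path: A → B → D → F.

Variance along critical path = 0.111 + 4.000 + 7.111 + 4.000 = 15.222; σ = √15.222 = 3.902 hours.
Z = (43 − 37) / 3.902 = 1.538
P(T ≤ 43) = Φ(1.538) ≈ 0.938

0.938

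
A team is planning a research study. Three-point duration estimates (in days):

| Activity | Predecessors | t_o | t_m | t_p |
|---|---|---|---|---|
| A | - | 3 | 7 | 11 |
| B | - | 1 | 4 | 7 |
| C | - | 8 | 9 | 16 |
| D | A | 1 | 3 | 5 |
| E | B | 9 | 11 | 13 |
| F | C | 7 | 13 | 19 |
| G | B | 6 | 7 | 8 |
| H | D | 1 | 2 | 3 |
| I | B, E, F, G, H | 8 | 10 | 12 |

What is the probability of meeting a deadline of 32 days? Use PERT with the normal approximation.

te_A = (3 + 4·7 + 11)/6 = 42/6 = 7; σ²_A = ((11−3)/6)² = 1.778
te_B = (1 + 4·4 + 7)/6 = 24/6 = 4; σ²_B = ((7−1)/6)² = 1.000
te_C = (8 + 4·9 + 16)/6 = 60/6 = 10; σ²_C = ((16−8)/6)² = 1.778
te_D = (1 + 4·3 + 5)/6 = 18/6 = 3; σ²_D = ((5−1)/6)² = 0.444
te_E = (9 + 4·11 + 13)/6 = 66/6 = 11; σ²_E = ((13−9)/6)² = 0.444
te_F = (7 + 4·13 + 19)/6 = 78/6 = 13; σ²_F = ((19−7)/6)² = 4.000
te_G = (6 + 4·7 + 8)/6 = 42/6 = 7; σ²_G = ((8−6)/6)² = 0.111
te_H = (1 + 4·2 + 3)/6 = 12/6 = 2; σ²_H = ((3−1)/6)² = 0.111
te_I = (8 + 4·10 + 12)/6 = 60/6 = 10; σ²_I = ((12−8)/6)² = 0.444

Forward pass:
ES_A = 0; EF_A = 7
ES_B = 0; EF_B = 4
ES_C = 0; EF_C = 10
ES_D = 7; EF_D = 7+3 = 10
ES_E = 4; EF_E = 4+11 = 15
ES_F = 10; EF_F = 10+13 = 23
ES_G = 4; EF_G = 4+7 = 11
ES_H = 10; EF_H = 10+2 = 12
ES_I = max(EF_B=4, EF_E=15, EF_F=23, EF_G=11, EF_H=12) = 23; EF_I = 23+10 = 33
Expected project duration μ = 33 days. Critical path: C → F → I.

Variance along critical path = 1.778 + 4.000 + 0.444 = 6.222; σ = √6.222 = 2.494 days.
Z = (32 − 33) / 2.494 = -0.401
P(T ≤ 32) = Φ(-0.401) ≈ 0.344

0.344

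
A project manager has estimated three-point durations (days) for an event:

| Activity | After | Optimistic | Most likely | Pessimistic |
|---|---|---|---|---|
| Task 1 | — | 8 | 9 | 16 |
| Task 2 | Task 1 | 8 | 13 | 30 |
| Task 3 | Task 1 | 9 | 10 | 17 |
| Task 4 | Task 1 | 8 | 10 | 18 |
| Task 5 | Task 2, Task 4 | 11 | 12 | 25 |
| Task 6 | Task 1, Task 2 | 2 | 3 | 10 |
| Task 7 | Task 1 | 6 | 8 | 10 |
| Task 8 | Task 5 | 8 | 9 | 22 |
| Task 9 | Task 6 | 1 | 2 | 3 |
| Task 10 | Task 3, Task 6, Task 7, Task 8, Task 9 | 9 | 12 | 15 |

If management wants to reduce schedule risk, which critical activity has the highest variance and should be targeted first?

te_Task 1 = (8 + 4·9 + 16)/6 = 60/6 = 10; σ²_Task 1 = ((16−8)/6)² = 1.778
te_Task 2 = (8 + 4·13 + 30)/6 = 90/6 = 15; σ²_Task 2 = ((30−8)/6)² = 13.444
te_Task 3 = (9 + 4·10 + 17)/6 = 66/6 = 11; σ²_Task 3 = ((17−9)/6)² = 1.778
te_Task 4 = (8 + 4·10 + 18)/6 = 66/6 = 11; σ²_Task 4 = ((18−8)/6)² = 2.778
te_Task 5 = (11 + 4·12 + 25)/6 = 84/6 = 14; σ²_Task 5 = ((25−11)/6)² = 5.444
te_Task 6 = (2 + 4·3 + 10)/6 = 24/6 = 4; σ²_Task 6 = ((10−2)/6)² = 1.778
te_Task 7 = (6 + 4·8 + 10)/6 = 48/6 = 8; σ²_Task 7 = ((10−6)/6)² = 0.444
te_Task 8 = (8 + 4·9 + 22)/6 = 66/6 = 11; σ²_Task 8 = ((22−8)/6)² = 5.444
te_Task 9 = (1 + 4·2 + 3)/6 = 12/6 = 2; σ²_Task 9 = ((3−1)/6)² = 0.111
te_Task 10 = (9 + 4·12 + 15)/6 = 72/6 = 12; σ²_Task 10 = ((15−9)/6)² = 1.000

Forward pass:
ES_Task 1 = 0; EF_Task 1 = 10
ES_Task 2 = 10; EF_Task 2 = 10+15 = 25
ES_Task 3 = 10; EF_Task 3 = 10+11 = 21
ES_Task 4 = 10; EF_Task 4 = 10+11 = 21
ES_Task 5 = max(EF_Task 2=25, EF_Task 4=21) = 25; EF_Task 5 = 25+14 = 39
ES_Task 6 = max(EF_Task 1=10, EF_Task 2=25) = 25; EF_Task 6 = 25+4 = 29
ES_Task 7 = 10; EF_Task 7 = 10+8 = 18
ES_Task 8 = 39; EF_Task 8 = 39+11 = 50
ES_Task 9 = 29; EF_Task 9 = 29+2 = 31
ES_Task 10 = max(EF_Task 3=21, EF_Task 6=29, EF_Task 7=18, EF_Task 8=50, EF_Task 9=31) = 50; EF_Task 10 = 50+12 = 62
Expected project duration μ = 62 days. Critical path: Task 1 → Task 2 → Task 5 → Task 8 → Task 10.

Variances on critical path: σ²_Task 1=1.778, σ²_Task 2=13.444, σ²_Task 5=5.444, σ²_Task 8=5.444, σ²_Task 10=1.000.
Largest is σ²_Task 2 = 13.444.

Task 2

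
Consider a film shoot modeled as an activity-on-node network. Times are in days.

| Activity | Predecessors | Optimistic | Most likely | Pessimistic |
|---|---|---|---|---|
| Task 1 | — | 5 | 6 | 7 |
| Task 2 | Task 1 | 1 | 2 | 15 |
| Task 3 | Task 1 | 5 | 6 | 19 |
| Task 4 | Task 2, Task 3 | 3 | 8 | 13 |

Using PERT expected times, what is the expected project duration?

te_Task 1 = (5 + 4·6 + 7)/6 = 36/6 = 6
te_Task 2 = (1 + 4·2 + 15)/6 = 24/6 = 4
te_Task 3 = (5 + 4·6 + 19)/6 = 48/6 = 8
te_Task 4 = (3 + 4·8 + 13)/6 = 48/6 = 8

Forward pass:
ES_Task 1 = 0; EF_Task 1 = 6
ES_Task 2 = 6; EF_Task 2 = 6+4 = 10
ES_Task 3 = 6; EF_Task 3 = 6+8 = 14
ES_Task 4 = max(EF_Task 2=10, EF_Task 3=14) = 14; EF_Task 4 = 14+8 = 22
Expected project duration μ = 22 days. Critical path: Task 1 → Task 3 → Task 4.

22 days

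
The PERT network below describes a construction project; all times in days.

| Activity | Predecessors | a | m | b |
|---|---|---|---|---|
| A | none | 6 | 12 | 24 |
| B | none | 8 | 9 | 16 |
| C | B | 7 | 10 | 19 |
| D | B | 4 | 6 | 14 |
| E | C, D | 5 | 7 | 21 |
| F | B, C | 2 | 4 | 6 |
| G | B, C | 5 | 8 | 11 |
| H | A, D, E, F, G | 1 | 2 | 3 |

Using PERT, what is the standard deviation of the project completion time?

3.61 days

te_A = (6 + 4·12 + 24)/6 = 78/6 = 13; σ²_A = ((24−6)/6)² = 9.000
te_B = (8 + 4·9 + 16)/6 = 60/6 = 10; σ²_B = ((16−8)/6)² = 1.778
te_C = (7 + 4·10 + 19)/6 = 66/6 = 11; σ²_C = ((19−7)/6)² = 4.000
te_D = (4 + 4·6 + 14)/6 = 42/6 = 7; σ²_D = ((14−4)/6)² = 2.778
te_E = (5 + 4·7 + 21)/6 = 54/6 = 9; σ²_E = ((21−5)/6)² = 7.111
te_F = (2 + 4·4 + 6)/6 = 24/6 = 4; σ²_F = ((6−2)/6)² = 0.444
te_G = (5 + 4·8 + 11)/6 = 48/6 = 8; σ²_G = ((11−5)/6)² = 1.000
te_H = (1 + 4·2 + 3)/6 = 12/6 = 2; σ²_H = ((3−1)/6)² = 0.111

Forward pass:
ES_A = 0; EF_A = 13
ES_B = 0; EF_B = 10
ES_C = 10; EF_C = 10+11 = 21
ES_D = 10; EF_D = 10+7 = 17
ES_E = max(EF_C=21, EF_D=17) = 21; EF_E = 21+9 = 30
ES_F = max(EF_B=10, EF_C=21) = 21; EF_F = 21+4 = 25
ES_G = max(EF_B=10, EF_C=21) = 21; EF_G = 21+8 = 29
ES_H = max(EF_A=13, EF_D=17, EF_E=30, EF_F=25, EF_G=29) = 30; EF_H = 30+2 = 32
Expected project duration μ = 32 days. Critical path: B → C → E → H.

Variance along critical path = 1.778 + 4.000 + 7.111 + 0.111 = 13.000
σ = √13.000 = 3.606 days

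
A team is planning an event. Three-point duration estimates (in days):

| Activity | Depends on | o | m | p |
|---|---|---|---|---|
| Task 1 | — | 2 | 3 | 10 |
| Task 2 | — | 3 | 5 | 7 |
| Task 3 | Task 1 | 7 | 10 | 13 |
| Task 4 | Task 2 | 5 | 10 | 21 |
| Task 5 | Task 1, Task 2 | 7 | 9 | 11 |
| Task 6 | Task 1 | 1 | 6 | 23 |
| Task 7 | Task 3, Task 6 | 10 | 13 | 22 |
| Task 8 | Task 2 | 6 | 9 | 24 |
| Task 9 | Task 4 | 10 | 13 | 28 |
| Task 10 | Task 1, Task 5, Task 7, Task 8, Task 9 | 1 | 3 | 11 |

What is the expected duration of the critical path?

35 days

te_Task 1 = (2 + 4·3 + 10)/6 = 24/6 = 4
te_Task 2 = (3 + 4·5 + 7)/6 = 30/6 = 5
te_Task 3 = (7 + 4·10 + 13)/6 = 60/6 = 10
te_Task 4 = (5 + 4·10 + 21)/6 = 66/6 = 11
te_Task 5 = (7 + 4·9 + 11)/6 = 54/6 = 9
te_Task 6 = (1 + 4·6 + 23)/6 = 48/6 = 8
te_Task 7 = (10 + 4·13 + 22)/6 = 84/6 = 14
te_Task 8 = (6 + 4·9 + 24)/6 = 66/6 = 11
te_Task 9 = (10 + 4·13 + 28)/6 = 90/6 = 15
te_Task 10 = (1 + 4·3 + 11)/6 = 24/6 = 4

Forward pass:
ES_Task 1 = 0; EF_Task 1 = 4
ES_Task 2 = 0; EF_Task 2 = 5
ES_Task 3 = 4; EF_Task 3 = 4+10 = 14
ES_Task 4 = 5; EF_Task 4 = 5+11 = 16
ES_Task 5 = max(EF_Task 1=4, EF_Task 2=5) = 5; EF_Task 5 = 5+9 = 14
ES_Task 6 = 4; EF_Task 6 = 4+8 = 12
ES_Task 7 = max(EF_Task 3=14, EF_Task 6=12) = 14; EF_Task 7 = 14+14 = 28
ES_Task 8 = 5; EF_Task 8 = 5+11 = 16
ES_Task 9 = 16; EF_Task 9 = 16+15 = 31
ES_Task 10 = max(EF_Task 1=4, EF_Task 5=14, EF_Task 7=28, EF_Task 8=16, EF_Task 9=31) = 31; EF_Task 10 = 31+4 = 35
Expected project duration μ = 35 days. Critical path: Task 2 → Task 4 → Task 9 → Task 10.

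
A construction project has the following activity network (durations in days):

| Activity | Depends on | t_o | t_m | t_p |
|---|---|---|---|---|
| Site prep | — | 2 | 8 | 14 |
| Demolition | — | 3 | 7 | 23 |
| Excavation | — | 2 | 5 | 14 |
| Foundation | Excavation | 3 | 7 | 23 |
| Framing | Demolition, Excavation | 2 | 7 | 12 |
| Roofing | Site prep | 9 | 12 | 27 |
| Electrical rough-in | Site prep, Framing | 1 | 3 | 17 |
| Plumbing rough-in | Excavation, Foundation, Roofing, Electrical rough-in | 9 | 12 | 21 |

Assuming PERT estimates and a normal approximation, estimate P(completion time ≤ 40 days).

te_Site prep = (2 + 4·8 + 14)/6 = 48/6 = 8; σ²_Site prep = ((14−2)/6)² = 4.000
te_Demolition = (3 + 4·7 + 23)/6 = 54/6 = 9; σ²_Demolition = ((23−3)/6)² = 11.111
te_Excavation = (2 + 4·5 + 14)/6 = 36/6 = 6; σ²_Excavation = ((14−2)/6)² = 4.000
te_Foundation = (3 + 4·7 + 23)/6 = 54/6 = 9; σ²_Foundation = ((23−3)/6)² = 11.111
te_Framing = (2 + 4·7 + 12)/6 = 42/6 = 7; σ²_Framing = ((12−2)/6)² = 2.778
te_Roofing = (9 + 4·12 + 27)/6 = 84/6 = 14; σ²_Roofing = ((27−9)/6)² = 9.000
te_Electrical rough-in = (1 + 4·3 + 17)/6 = 30/6 = 5; σ²_Electrical rough-in = ((17−1)/6)² = 7.111
te_Plumbing rough-in = (9 + 4·12 + 21)/6 = 78/6 = 13; σ²_Plumbing rough-in = ((21−9)/6)² = 4.000

Forward pass:
ES_Site prep = 0; EF_Site prep = 8
ES_Demolition = 0; EF_Demolition = 9
ES_Excavation = 0; EF_Excavation = 6
ES_Foundation = 6; EF_Foundation = 6+9 = 15
ES_Framing = max(EF_Demolition=9, EF_Excavation=6) = 9; EF_Framing = 9+7 = 16
ES_Roofing = 8; EF_Roofing = 8+14 = 22
ES_Electrical rough-in = max(EF_Site prep=8, EF_Framing=16) = 16; EF_Electrical rough-in = 16+5 = 21
ES_Plumbing rough-in = max(EF_Excavation=6, EF_Foundation=15, EF_Roofing=22, EF_Electrical rough-in=21) = 22; EF_Plumbing rough-in = 22+13 = 35
Expected project duration μ = 35 days. Critical path: Site prep → Roofing → Plumbing rough-in.

Variance along critical path = 4.000 + 9.000 + 4.000 = 17.000; σ = √17.000 = 4.123 days.
Z = (40 − 35) / 4.123 = 1.213
P(T ≤ 40) = Φ(1.213) ≈ 0.887

0.887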